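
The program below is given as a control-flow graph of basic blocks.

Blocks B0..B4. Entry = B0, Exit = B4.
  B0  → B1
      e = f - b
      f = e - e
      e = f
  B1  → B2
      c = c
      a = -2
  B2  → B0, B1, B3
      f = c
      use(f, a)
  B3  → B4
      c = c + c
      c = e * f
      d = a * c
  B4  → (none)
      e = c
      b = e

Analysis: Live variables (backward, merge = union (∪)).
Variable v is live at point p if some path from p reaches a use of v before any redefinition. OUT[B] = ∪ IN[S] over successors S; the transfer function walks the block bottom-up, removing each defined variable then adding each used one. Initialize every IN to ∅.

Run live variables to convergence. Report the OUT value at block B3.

Converged values:
  B0: | IN={b, c, f} | OUT={b, c, e}
  B1: | IN={b, c, e} | OUT={a, b, c, e}
  B2: | IN={a, b, c, e} | OUT={a, b, c, e, f}
  B3: | IN={a, c, e, f} | OUT={c}
  B4: | IN={c} | OUT={}

Merge at B3: OUT[B3] = IN[B4] = {c}

Answer: {c}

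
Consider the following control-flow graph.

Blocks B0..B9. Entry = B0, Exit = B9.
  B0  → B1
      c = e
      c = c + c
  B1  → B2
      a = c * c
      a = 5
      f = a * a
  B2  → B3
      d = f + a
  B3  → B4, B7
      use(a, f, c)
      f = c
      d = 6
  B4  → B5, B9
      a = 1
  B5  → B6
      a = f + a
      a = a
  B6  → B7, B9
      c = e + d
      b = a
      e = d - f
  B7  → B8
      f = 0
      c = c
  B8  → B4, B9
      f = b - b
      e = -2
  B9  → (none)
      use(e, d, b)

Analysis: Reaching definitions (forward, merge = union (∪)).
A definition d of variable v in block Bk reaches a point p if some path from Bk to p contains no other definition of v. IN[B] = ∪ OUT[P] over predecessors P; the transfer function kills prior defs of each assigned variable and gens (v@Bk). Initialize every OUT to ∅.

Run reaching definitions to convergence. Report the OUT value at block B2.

Answer: {a@B1, c@B0, d@B2, f@B1}

Trace:
Fixpoint table:
  B0:  IN={}  OUT={c@B0}
  B1:  IN={c@B0}  OUT={a@B1, c@B0, f@B1}
  B2:  IN={a@B1, c@B0, f@B1}  OUT={a@B1, c@B0, d@B2, f@B1}
  B3:  IN={a@B1, c@B0, d@B2, f@B1}  OUT={a@B1, c@B0, d@B3, f@B3}
  B4:  IN={a@B1, a@B5, b@B6, c@B0, c@B7, d@B3, e@B8, f@B3, f@B8}  OUT={a@B4, b@B6, c@B0, c@B7, d@B3, e@B8, f@B3, f@B8}
  B5:  IN={a@B4, b@B6, c@B0, c@B7, d@B3, e@B8, f@B3, f@B8}  OUT={a@B5, b@B6, c@B0, c@B7, d@B3, e@B8, f@B3, f@B8}
  B6:  IN={a@B5, b@B6, c@B0, c@B7, d@B3, e@B8, f@B3, f@B8}  OUT={a@B5, b@B6, c@B6, d@B3, e@B6, f@B3, f@B8}
  B7:  IN={a@B1, a@B5, b@B6, c@B0, c@B6, d@B3, e@B6, f@B3, f@B8}  OUT={a@B1, a@B5, b@B6, c@B7, d@B3, e@B6, f@B7}
  B8:  IN={a@B1, a@B5, b@B6, c@B7, d@B3, e@B6, f@B7}  OUT={a@B1, a@B5, b@B6, c@B7, d@B3, e@B8, f@B8}
  B9:  IN={a@B1, a@B4, a@B5, b@B6, c@B0, c@B6, c@B7, d@B3, e@B6, e@B8, f@B3, f@B8}  OUT={a@B1, a@B4, a@B5, b@B6, c@B0, c@B6, c@B7, d@B3, e@B6, e@B8, f@B3, f@B8}

Merge at B2: IN[B2] = OUT[B1] = {a@B1, c@B0, f@B1}
Applying B2's transfer function to that IN value gives OUT[B2] (row B2 above).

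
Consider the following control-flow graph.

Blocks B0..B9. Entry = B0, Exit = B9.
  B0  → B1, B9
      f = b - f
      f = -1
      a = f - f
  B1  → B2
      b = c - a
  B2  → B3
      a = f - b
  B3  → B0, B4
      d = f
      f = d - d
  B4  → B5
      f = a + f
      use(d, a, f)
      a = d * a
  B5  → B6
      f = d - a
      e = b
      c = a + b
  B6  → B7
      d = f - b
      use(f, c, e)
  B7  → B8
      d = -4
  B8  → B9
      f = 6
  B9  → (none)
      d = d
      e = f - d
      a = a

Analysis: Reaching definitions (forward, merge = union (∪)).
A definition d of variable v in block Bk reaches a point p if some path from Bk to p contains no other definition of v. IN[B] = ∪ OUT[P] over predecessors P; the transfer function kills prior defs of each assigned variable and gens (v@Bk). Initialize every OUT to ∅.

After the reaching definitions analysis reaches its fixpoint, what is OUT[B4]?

Converged values:
  B0:   IN={a@B2, b@B1, d@B3, f@B3}   OUT={a@B0, b@B1, d@B3, f@B0}
  B1:   IN={a@B0, b@B1, d@B3, f@B0}   OUT={a@B0, b@B1, d@B3, f@B0}
  B2:   IN={a@B0, b@B1, d@B3, f@B0}   OUT={a@B2, b@B1, d@B3, f@B0}
  B3:   IN={a@B2, b@B1, d@B3, f@B0}   OUT={a@B2, b@B1, d@B3, f@B3}
  B4:   IN={a@B2, b@B1, d@B3, f@B3}   OUT={a@B4, b@B1, d@B3, f@B4}
  B5:   IN={a@B4, b@B1, d@B3, f@B4}   OUT={a@B4, b@B1, c@B5, d@B3, e@B5, f@B5}
  B6:   IN={a@B4, b@B1, c@B5, d@B3, e@B5, f@B5}   OUT={a@B4, b@B1, c@B5, d@B6, e@B5, f@B5}
  B7:   IN={a@B4, b@B1, c@B5, d@B6, e@B5, f@B5}   OUT={a@B4, b@B1, c@B5, d@B7, e@B5, f@B5}
  B8:   IN={a@B4, b@B1, c@B5, d@B7, e@B5, f@B5}   OUT={a@B4, b@B1, c@B5, d@B7, e@B5, f@B8}
  B9:   IN={a@B0, a@B4, b@B1, c@B5, d@B3, d@B7, e@B5, f@B0, f@B8}   OUT={a@B9, b@B1, c@B5, d@B9, e@B9, f@B0, f@B8}

Merge at B4: IN[B4] = OUT[B3] = {a@B2, b@B1, d@B3, f@B3}
Applying B4's transfer function to that IN value gives OUT[B4] (row B4 above).

Answer: {a@B4, b@B1, d@B3, f@B4}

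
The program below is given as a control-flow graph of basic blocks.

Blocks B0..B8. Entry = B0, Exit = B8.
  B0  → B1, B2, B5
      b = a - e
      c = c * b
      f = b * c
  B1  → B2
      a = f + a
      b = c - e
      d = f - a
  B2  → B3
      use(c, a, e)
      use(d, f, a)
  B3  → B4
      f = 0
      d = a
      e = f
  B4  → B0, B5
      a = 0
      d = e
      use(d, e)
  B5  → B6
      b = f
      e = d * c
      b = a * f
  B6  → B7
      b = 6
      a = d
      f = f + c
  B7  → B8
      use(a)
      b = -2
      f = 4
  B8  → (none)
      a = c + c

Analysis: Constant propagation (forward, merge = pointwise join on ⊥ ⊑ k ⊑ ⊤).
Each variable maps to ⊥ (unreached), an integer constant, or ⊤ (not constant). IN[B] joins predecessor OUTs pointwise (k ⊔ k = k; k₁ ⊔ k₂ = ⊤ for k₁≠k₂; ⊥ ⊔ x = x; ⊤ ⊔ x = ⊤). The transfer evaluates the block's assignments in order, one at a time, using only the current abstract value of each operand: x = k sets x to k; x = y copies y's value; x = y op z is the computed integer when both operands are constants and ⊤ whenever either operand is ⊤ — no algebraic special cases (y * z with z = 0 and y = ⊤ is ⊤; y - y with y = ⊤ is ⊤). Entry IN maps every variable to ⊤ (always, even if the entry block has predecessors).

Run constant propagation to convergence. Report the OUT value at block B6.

Converged values:
  B0:   IN=(all ⊤)   OUT=(all ⊤)
  B1:   IN=(all ⊤)   OUT=(all ⊤)
  B2:   IN=(all ⊤)   OUT=(all ⊤)
  B3:   IN=(all ⊤)   OUT={e:0, f:0; rest ⊤}
  B4:   IN={e:0, f:0; rest ⊤}   OUT={a:0, d:0, e:0, f:0; rest ⊤}
  B5:   IN=(all ⊤)   OUT=(all ⊤)
  B6:   IN=(all ⊤)   OUT={b:6; rest ⊤}
  B7:   IN={b:6; rest ⊤}   OUT={b:-2, f:4; rest ⊤}
  B8:   IN={b:-2, f:4; rest ⊤}   OUT={b:-2, f:4; rest ⊤}

Merge at B6: IN[B6] = OUT[B5] = {a: ⊤, b: ⊤, c: ⊤, d: ⊤, e: ⊤, f: ⊤}
Applying B6's transfer function to that IN value gives OUT[B6] (row B6 above).

Answer: {a: ⊤, b: 6, c: ⊤, d: ⊤, e: ⊤, f: ⊤}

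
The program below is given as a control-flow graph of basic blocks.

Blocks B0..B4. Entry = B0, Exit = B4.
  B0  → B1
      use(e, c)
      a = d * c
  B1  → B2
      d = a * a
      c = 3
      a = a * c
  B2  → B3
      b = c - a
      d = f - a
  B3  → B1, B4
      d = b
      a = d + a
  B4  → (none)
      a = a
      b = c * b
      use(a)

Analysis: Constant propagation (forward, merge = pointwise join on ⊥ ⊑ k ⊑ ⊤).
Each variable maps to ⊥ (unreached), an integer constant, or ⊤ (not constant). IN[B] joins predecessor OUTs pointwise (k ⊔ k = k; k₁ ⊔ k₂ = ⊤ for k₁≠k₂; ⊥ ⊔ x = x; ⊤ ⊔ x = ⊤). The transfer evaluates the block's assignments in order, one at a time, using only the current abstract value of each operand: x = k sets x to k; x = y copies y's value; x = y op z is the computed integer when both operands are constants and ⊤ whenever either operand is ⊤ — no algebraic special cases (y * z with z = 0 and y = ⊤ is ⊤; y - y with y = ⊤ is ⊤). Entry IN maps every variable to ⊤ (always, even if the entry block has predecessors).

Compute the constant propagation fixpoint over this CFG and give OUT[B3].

Converged values:
  B0:   IN=(all ⊤)   OUT=(all ⊤)
  B1:   IN=(all ⊤)   OUT={c:3; rest ⊤}
  B2:   IN={c:3; rest ⊤}   OUT={c:3; rest ⊤}
  B3:   IN={c:3; rest ⊤}   OUT={c:3; rest ⊤}
  B4:   IN={c:3; rest ⊤}   OUT={c:3; rest ⊤}

Merge at B3: IN[B3] = OUT[B2] = {a: ⊤, b: ⊤, c: 3, d: ⊤, e: ⊤, f: ⊤}
Applying B3's transfer function to that IN value gives OUT[B3] (row B3 above).

Answer: {a: ⊤, b: ⊤, c: 3, d: ⊤, e: ⊤, f: ⊤}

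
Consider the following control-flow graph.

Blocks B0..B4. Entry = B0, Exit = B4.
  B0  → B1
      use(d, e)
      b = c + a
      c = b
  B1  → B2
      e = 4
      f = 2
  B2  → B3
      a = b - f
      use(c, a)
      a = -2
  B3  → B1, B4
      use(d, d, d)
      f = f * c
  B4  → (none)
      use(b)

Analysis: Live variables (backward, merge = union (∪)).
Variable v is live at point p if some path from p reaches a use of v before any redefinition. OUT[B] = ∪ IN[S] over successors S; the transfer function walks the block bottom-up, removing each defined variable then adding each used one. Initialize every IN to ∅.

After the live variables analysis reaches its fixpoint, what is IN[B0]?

Fixpoint table:
  B0: | IN={a, c, d, e} | OUT={b, c, d}
  B1: | IN={b, c, d} | OUT={b, c, d, f}
  B2: | IN={b, c, d, f} | OUT={b, c, d, f}
  B3: | IN={b, c, d, f} | OUT={b, c, d}
  B4: | IN={b} | OUT={}

Merge at B0: OUT[B0] = IN[B1] = {b, c, d}
Applying B0's transfer function to that OUT value gives IN[B0] (row B0 above).

Answer: {a, c, d, e}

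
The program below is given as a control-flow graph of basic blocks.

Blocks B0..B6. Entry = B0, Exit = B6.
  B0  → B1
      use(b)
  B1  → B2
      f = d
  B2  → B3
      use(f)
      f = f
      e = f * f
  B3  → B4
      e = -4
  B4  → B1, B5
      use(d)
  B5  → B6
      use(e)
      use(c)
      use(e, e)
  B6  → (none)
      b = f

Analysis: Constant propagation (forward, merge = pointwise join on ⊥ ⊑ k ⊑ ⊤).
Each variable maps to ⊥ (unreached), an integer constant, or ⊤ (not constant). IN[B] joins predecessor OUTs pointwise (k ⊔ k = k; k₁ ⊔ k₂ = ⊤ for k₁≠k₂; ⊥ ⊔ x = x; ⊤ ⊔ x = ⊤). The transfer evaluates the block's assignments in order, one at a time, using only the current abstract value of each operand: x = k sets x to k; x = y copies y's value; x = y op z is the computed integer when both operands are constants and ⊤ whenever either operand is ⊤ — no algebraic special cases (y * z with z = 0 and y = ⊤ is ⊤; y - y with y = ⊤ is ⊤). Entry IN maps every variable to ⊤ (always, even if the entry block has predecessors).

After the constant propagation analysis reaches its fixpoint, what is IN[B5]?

Answer: {a: ⊤, b: ⊤, c: ⊤, d: ⊤, e: -4, f: ⊤}

Derivation:
Fixpoint table:
  B0:   IN=(all ⊤)   OUT=(all ⊤)
  B1:   IN=(all ⊤)   OUT=(all ⊤)
  B2:   IN=(all ⊤)   OUT=(all ⊤)
  B3:   IN=(all ⊤)   OUT={e:-4; rest ⊤}
  B4:   IN={e:-4; rest ⊤}   OUT={e:-4; rest ⊤}
  B5:   IN={e:-4; rest ⊤}   OUT={e:-4; rest ⊤}
  B6:   IN={e:-4; rest ⊤}   OUT={e:-4; rest ⊤}

Merge at B5: IN[B5] = OUT[B4] = {a: ⊤, b: ⊤, c: ⊤, d: ⊤, e: -4, f: ⊤}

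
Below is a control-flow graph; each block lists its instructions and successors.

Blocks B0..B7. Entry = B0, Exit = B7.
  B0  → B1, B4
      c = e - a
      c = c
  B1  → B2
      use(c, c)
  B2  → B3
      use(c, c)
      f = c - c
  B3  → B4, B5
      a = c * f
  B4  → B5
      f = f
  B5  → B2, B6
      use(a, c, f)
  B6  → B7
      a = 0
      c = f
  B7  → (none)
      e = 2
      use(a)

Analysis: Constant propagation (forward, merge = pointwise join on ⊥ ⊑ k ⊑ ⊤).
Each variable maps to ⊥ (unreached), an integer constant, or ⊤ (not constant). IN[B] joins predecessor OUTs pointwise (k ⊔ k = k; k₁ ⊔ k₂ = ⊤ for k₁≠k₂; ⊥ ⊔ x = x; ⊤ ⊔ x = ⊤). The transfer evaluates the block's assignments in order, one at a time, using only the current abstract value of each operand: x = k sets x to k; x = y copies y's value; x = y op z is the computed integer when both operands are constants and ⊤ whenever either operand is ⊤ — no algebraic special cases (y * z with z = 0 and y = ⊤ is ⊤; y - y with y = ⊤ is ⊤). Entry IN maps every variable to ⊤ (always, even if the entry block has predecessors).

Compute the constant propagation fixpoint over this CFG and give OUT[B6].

Per-block solution:
  B0:  IN=(all ⊤)  OUT=(all ⊤)
  B1:  IN=(all ⊤)  OUT=(all ⊤)
  B2:  IN=(all ⊤)  OUT=(all ⊤)
  B3:  IN=(all ⊤)  OUT=(all ⊤)
  B4:  IN=(all ⊤)  OUT=(all ⊤)
  B5:  IN=(all ⊤)  OUT=(all ⊤)
  B6:  IN=(all ⊤)  OUT={a:0; rest ⊤}
  B7:  IN={a:0; rest ⊤}  OUT={a:0, e:2; rest ⊤}

Merge at B6: IN[B6] = OUT[B5] = {a: ⊤, b: ⊤, c: ⊤, d: ⊤, e: ⊤, f: ⊤}
Applying B6's transfer function to that IN value gives OUT[B6] (row B6 above).

Answer: {a: 0, b: ⊤, c: ⊤, d: ⊤, e: ⊤, f: ⊤}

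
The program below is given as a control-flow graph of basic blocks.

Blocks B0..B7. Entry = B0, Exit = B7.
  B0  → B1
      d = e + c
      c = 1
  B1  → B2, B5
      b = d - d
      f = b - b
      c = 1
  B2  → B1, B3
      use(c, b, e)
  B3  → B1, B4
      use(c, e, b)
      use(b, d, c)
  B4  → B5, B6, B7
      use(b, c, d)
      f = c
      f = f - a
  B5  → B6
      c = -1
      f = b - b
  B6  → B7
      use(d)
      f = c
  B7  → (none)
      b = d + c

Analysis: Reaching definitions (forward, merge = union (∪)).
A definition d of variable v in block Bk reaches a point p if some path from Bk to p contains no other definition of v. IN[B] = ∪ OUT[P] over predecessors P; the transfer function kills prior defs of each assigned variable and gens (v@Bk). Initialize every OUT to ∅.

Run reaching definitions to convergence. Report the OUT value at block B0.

Per-block solution:
  B0:  IN={}  OUT={c@B0, d@B0}
  B1:  IN={b@B1, c@B0, c@B1, d@B0, f@B1}  OUT={b@B1, c@B1, d@B0, f@B1}
  B2:  IN={b@B1, c@B1, d@B0, f@B1}  OUT={b@B1, c@B1, d@B0, f@B1}
  B3:  IN={b@B1, c@B1, d@B0, f@B1}  OUT={b@B1, c@B1, d@B0, f@B1}
  B4:  IN={b@B1, c@B1, d@B0, f@B1}  OUT={b@B1, c@B1, d@B0, f@B4}
  B5:  IN={b@B1, c@B1, d@B0, f@B1, f@B4}  OUT={b@B1, c@B5, d@B0, f@B5}
  B6:  IN={b@B1, c@B1, c@B5, d@B0, f@B4, f@B5}  OUT={b@B1, c@B1, c@B5, d@B0, f@B6}
  B7:  IN={b@B1, c@B1, c@B5, d@B0, f@B4, f@B6}  OUT={b@B7, c@B1, c@B5, d@B0, f@B4, f@B6}

B0 is the boundary node: IN[B0] = {}
Applying B0's transfer function to that IN value gives OUT[B0] (row B0 above).

Answer: {c@B0, d@B0}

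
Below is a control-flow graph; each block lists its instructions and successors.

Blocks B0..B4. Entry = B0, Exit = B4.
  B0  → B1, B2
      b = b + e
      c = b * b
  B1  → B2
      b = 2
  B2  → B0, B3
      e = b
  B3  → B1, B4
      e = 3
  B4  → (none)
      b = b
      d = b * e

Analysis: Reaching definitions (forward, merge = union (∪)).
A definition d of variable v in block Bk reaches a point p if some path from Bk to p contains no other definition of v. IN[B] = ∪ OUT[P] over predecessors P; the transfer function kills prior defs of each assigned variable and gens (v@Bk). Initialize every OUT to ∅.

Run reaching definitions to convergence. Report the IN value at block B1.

Answer: {b@B0, b@B1, c@B0, e@B2, e@B3}

Derivation:
Fixpoint table:
  B0:   IN={b@B0, b@B1, c@B0, e@B2}   OUT={b@B0, c@B0, e@B2}
  B1:   IN={b@B0, b@B1, c@B0, e@B2, e@B3}   OUT={b@B1, c@B0, e@B2, e@B3}
  B2:   IN={b@B0, b@B1, c@B0, e@B2, e@B3}   OUT={b@B0, b@B1, c@B0, e@B2}
  B3:   IN={b@B0, b@B1, c@B0, e@B2}   OUT={b@B0, b@B1, c@B0, e@B3}
  B4:   IN={b@B0, b@B1, c@B0, e@B3}   OUT={b@B4, c@B0, d@B4, e@B3}

Merge at B1: IN[B1] = OUT[B0] ⊔ OUT[B3] = {b@B0, b@B1, c@B0, e@B2, e@B3}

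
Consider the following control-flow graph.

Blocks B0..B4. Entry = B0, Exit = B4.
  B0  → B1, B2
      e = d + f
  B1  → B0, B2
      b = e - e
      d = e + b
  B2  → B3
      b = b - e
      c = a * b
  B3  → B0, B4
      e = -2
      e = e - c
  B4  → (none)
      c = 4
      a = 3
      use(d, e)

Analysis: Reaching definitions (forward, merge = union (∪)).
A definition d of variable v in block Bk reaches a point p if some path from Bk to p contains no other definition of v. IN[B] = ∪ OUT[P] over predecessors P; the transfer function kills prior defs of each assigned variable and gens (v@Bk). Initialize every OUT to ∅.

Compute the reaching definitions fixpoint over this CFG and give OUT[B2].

Fixpoint table:
  B0: | IN={b@B1, b@B2, c@B2, d@B1, e@B0, e@B3} | OUT={b@B1, b@B2, c@B2, d@B1, e@B0}
  B1: | IN={b@B1, b@B2, c@B2, d@B1, e@B0} | OUT={b@B1, c@B2, d@B1, e@B0}
  B2: | IN={b@B1, b@B2, c@B2, d@B1, e@B0} | OUT={b@B2, c@B2, d@B1, e@B0}
  B3: | IN={b@B2, c@B2, d@B1, e@B0} | OUT={b@B2, c@B2, d@B1, e@B3}
  B4: | IN={b@B2, c@B2, d@B1, e@B3} | OUT={a@B4, b@B2, c@B4, d@B1, e@B3}

Merge at B2: IN[B2] = OUT[B0] ⊔ OUT[B1] = {b@B1, b@B2, c@B2, d@B1, e@B0}
Applying B2's transfer function to that IN value gives OUT[B2] (row B2 above).

Answer: {b@B2, c@B2, d@B1, e@B0}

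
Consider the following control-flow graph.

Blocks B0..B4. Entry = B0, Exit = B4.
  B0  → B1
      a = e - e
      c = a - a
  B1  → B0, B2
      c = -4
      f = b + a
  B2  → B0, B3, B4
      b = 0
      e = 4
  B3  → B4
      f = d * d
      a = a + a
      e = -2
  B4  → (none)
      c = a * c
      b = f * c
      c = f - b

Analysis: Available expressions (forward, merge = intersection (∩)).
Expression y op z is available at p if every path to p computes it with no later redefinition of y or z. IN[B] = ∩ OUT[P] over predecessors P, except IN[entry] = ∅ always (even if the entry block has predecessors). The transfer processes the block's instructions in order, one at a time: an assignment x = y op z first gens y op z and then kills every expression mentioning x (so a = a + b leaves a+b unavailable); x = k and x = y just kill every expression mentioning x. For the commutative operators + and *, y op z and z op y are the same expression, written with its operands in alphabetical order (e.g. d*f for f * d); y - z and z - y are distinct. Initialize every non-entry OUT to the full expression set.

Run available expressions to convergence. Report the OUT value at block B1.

Answer: {a+b, a-a, e-e}

Working:
Fixpoint table:
  B0:   IN={}   OUT={a-a, e-e}
  B1:   IN={a-a, e-e}   OUT={a+b, a-a, e-e}
  B2:   IN={a+b, a-a, e-e}   OUT={a-a}
  B3:   IN={a-a}   OUT={d*d}
  B4:   IN={}   OUT={f-b}

Merge at B1: IN[B1] = OUT[B0] = {a-a, e-e}
Applying B1's transfer function to that IN value gives OUT[B1] (row B1 above).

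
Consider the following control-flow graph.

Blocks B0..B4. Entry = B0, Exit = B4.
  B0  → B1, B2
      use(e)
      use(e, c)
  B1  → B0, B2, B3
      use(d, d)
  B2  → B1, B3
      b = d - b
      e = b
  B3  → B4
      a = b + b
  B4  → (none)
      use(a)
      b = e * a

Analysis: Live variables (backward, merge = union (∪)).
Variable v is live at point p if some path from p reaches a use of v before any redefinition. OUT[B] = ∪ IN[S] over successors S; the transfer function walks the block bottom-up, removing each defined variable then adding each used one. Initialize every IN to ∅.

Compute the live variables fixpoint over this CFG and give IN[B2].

Fixpoint table:
  B0: | IN={b, c, d, e} | OUT={b, c, d, e}
  B1: | IN={b, c, d, e} | OUT={b, c, d, e}
  B2: | IN={b, c, d} | OUT={b, c, d, e}
  B3: | IN={b, e} | OUT={a, e}
  B4: | IN={a, e} | OUT={}

Merge at B2: OUT[B2] = IN[B1] ⊔ IN[B3] = {b, c, d, e}
Applying B2's transfer function to that OUT value gives IN[B2] (row B2 above).

Answer: {b, c, d}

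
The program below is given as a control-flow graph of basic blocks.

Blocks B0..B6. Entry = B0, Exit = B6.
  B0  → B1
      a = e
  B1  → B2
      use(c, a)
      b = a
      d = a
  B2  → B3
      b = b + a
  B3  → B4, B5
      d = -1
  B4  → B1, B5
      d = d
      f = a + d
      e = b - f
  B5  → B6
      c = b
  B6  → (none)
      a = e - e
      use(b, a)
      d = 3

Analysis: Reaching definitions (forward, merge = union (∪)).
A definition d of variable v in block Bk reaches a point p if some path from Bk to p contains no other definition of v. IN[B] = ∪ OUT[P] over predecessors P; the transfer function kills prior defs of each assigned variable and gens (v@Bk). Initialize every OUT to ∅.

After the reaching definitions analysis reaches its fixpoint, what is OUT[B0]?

Answer: {a@B0}

Trace:
Per-block solution:
  B0:  IN={}  OUT={a@B0}
  B1:  IN={a@B0, b@B2, d@B4, e@B4, f@B4}  OUT={a@B0, b@B1, d@B1, e@B4, f@B4}
  B2:  IN={a@B0, b@B1, d@B1, e@B4, f@B4}  OUT={a@B0, b@B2, d@B1, e@B4, f@B4}
  B3:  IN={a@B0, b@B2, d@B1, e@B4, f@B4}  OUT={a@B0, b@B2, d@B3, e@B4, f@B4}
  B4:  IN={a@B0, b@B2, d@B3, e@B4, f@B4}  OUT={a@B0, b@B2, d@B4, e@B4, f@B4}
  B5:  IN={a@B0, b@B2, d@B3, d@B4, e@B4, f@B4}  OUT={a@B0, b@B2, c@B5, d@B3, d@B4, e@B4, f@B4}
  B6:  IN={a@B0, b@B2, c@B5, d@B3, d@B4, e@B4, f@B4}  OUT={a@B6, b@B2, c@B5, d@B6, e@B4, f@B4}

B0 is the boundary node: IN[B0] = {}
Applying B0's transfer function to that IN value gives OUT[B0] (row B0 above).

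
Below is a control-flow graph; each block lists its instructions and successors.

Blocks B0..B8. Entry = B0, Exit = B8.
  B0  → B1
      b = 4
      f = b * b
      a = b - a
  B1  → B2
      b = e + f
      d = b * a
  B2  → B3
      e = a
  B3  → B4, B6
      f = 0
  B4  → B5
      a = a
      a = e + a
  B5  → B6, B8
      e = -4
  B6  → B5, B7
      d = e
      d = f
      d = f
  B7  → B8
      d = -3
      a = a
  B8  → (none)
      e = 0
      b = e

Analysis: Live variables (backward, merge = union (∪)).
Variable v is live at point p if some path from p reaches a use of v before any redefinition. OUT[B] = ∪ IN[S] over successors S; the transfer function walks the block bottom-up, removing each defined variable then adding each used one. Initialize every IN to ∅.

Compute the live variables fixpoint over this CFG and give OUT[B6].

Answer: {a, f}

Working:
Fixpoint table:
  B0: | IN={a, e} | OUT={a, e, f}
  B1: | IN={a, e, f} | OUT={a}
  B2: | IN={a} | OUT={a, e}
  B3: | IN={a, e} | OUT={a, e, f}
  B4: | IN={a, e, f} | OUT={a, f}
  B5: | IN={a, f} | OUT={a, e, f}
  B6: | IN={a, e, f} | OUT={a, f}
  B7: | IN={a} | OUT={}
  B8: | IN={} | OUT={}

Merge at B6: OUT[B6] = IN[B5] ⊔ IN[B7] = {a, f}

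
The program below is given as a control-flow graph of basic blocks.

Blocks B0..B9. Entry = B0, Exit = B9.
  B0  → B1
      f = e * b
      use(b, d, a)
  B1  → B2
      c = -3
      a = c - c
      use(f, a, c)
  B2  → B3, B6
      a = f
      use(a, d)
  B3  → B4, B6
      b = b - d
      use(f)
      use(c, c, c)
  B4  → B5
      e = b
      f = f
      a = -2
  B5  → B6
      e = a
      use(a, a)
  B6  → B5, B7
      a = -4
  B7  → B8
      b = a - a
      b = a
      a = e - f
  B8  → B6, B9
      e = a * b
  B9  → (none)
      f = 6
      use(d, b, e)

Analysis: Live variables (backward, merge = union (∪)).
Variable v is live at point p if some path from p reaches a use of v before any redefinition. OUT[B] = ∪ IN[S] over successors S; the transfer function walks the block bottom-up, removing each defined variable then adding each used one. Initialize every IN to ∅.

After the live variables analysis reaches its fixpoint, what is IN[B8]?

Per-block solution:
  B0: | IN={a, b, d, e} | OUT={b, d, e, f}
  B1: | IN={b, d, e, f} | OUT={b, c, d, e, f}
  B2: | IN={b, c, d, e, f} | OUT={b, c, d, e, f}
  B3: | IN={b, c, d, e, f} | OUT={b, d, e, f}
  B4: | IN={b, d, f} | OUT={a, d, f}
  B5: | IN={a, d, f} | OUT={d, e, f}
  B6: | IN={d, e, f} | OUT={a, d, e, f}
  B7: | IN={a, d, e, f} | OUT={a, b, d, f}
  B8: | IN={a, b, d, f} | OUT={b, d, e, f}
  B9: | IN={b, d, e} | OUT={}

Merge at B8: OUT[B8] = IN[B6] ⊔ IN[B9] = {b, d, e, f}
Applying B8's transfer function to that OUT value gives IN[B8] (row B8 above).

Answer: {a, b, d, f}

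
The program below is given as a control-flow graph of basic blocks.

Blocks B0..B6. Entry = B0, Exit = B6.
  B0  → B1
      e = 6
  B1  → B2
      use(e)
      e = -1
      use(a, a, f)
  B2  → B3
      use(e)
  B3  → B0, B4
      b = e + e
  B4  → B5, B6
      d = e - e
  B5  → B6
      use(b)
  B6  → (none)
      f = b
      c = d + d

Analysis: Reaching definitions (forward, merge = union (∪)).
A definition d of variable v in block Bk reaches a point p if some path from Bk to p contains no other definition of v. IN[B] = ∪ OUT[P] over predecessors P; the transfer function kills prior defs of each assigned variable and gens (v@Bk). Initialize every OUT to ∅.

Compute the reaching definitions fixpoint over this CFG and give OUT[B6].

Answer: {b@B3, c@B6, d@B4, e@B1, f@B6}

Derivation:
Fixpoint table:
  B0:  IN={b@B3, e@B1}  OUT={b@B3, e@B0}
  B1:  IN={b@B3, e@B0}  OUT={b@B3, e@B1}
  B2:  IN={b@B3, e@B1}  OUT={b@B3, e@B1}
  B3:  IN={b@B3, e@B1}  OUT={b@B3, e@B1}
  B4:  IN={b@B3, e@B1}  OUT={b@B3, d@B4, e@B1}
  B5:  IN={b@B3, d@B4, e@B1}  OUT={b@B3, d@B4, e@B1}
  B6:  IN={b@B3, d@B4, e@B1}  OUT={b@B3, c@B6, d@B4, e@B1, f@B6}

Merge at B6: IN[B6] = OUT[B4] ⊔ OUT[B5] = {b@B3, d@B4, e@B1}
Applying B6's transfer function to that IN value gives OUT[B6] (row B6 above).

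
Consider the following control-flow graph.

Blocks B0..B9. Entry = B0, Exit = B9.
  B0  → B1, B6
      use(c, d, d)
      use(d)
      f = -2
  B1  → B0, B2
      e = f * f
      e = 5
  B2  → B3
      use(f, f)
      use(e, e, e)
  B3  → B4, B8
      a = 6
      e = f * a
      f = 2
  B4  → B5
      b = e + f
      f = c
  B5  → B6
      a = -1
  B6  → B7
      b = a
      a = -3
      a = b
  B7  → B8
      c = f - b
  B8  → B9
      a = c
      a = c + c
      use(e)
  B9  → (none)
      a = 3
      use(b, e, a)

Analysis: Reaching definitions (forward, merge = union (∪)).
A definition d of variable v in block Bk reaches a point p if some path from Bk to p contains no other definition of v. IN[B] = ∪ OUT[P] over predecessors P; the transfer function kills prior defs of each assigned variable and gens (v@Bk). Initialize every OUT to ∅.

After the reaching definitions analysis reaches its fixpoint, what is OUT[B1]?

Answer: {e@B1, f@B0}

Derivation:
Per-block solution:
  B0:   IN={e@B1, f@B0}   OUT={e@B1, f@B0}
  B1:   IN={e@B1, f@B0}   OUT={e@B1, f@B0}
  B2:   IN={e@B1, f@B0}   OUT={e@B1, f@B0}
  B3:   IN={e@B1, f@B0}   OUT={a@B3, e@B3, f@B3}
  B4:   IN={a@B3, e@B3, f@B3}   OUT={a@B3, b@B4, e@B3, f@B4}
  B5:   IN={a@B3, b@B4, e@B3, f@B4}   OUT={a@B5, b@B4, e@B3, f@B4}
  B6:   IN={a@B5, b@B4, e@B1, e@B3, f@B0, f@B4}   OUT={a@B6, b@B6, e@B1, e@B3, f@B0, f@B4}
  B7:   IN={a@B6, b@B6, e@B1, e@B3, f@B0, f@B4}   OUT={a@B6, b@B6, c@B7, e@B1, e@B3, f@B0, f@B4}
  B8:   IN={a@B3, a@B6, b@B6, c@B7, e@B1, e@B3, f@B0, f@B3, f@B4}   OUT={a@B8, b@B6, c@B7, e@B1, e@B3, f@B0, f@B3, f@B4}
  B9:   IN={a@B8, b@B6, c@B7, e@B1, e@B3, f@B0, f@B3, f@B4}   OUT={a@B9, b@B6, c@B7, e@B1, e@B3, f@B0, f@B3, f@B4}

Merge at B1: IN[B1] = OUT[B0] = {e@B1, f@B0}
Applying B1's transfer function to that IN value gives OUT[B1] (row B1 above).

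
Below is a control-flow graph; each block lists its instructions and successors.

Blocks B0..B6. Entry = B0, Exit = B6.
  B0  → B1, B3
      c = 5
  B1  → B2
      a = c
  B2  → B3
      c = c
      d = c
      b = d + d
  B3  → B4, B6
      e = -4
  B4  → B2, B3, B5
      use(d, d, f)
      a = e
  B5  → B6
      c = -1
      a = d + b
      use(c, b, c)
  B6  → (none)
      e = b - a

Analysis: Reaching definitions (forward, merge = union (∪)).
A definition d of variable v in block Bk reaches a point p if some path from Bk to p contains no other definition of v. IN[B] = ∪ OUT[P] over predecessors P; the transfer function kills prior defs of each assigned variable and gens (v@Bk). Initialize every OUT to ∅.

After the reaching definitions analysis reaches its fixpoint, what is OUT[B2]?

Answer: {a@B1, a@B4, b@B2, c@B2, d@B2, e@B3}

Derivation:
Fixpoint table:
  B0:  IN={}  OUT={c@B0}
  B1:  IN={c@B0}  OUT={a@B1, c@B0}
  B2:  IN={a@B1, a@B4, b@B2, c@B0, c@B2, d@B2, e@B3}  OUT={a@B1, a@B4, b@B2, c@B2, d@B2, e@B3}
  B3:  IN={a@B1, a@B4, b@B2, c@B0, c@B2, d@B2, e@B3}  OUT={a@B1, a@B4, b@B2, c@B0, c@B2, d@B2, e@B3}
  B4:  IN={a@B1, a@B4, b@B2, c@B0, c@B2, d@B2, e@B3}  OUT={a@B4, b@B2, c@B0, c@B2, d@B2, e@B3}
  B5:  IN={a@B4, b@B2, c@B0, c@B2, d@B2, e@B3}  OUT={a@B5, b@B2, c@B5, d@B2, e@B3}
  B6:  IN={a@B1, a@B4, a@B5, b@B2, c@B0, c@B2, c@B5, d@B2, e@B3}  OUT={a@B1, a@B4, a@B5, b@B2, c@B0, c@B2, c@B5, d@B2, e@B6}

Merge at B2: IN[B2] = OUT[B1] ⊔ OUT[B4] = {a@B1, a@B4, b@B2, c@B0, c@B2, d@B2, e@B3}
Applying B2's transfer function to that IN value gives OUT[B2] (row B2 above).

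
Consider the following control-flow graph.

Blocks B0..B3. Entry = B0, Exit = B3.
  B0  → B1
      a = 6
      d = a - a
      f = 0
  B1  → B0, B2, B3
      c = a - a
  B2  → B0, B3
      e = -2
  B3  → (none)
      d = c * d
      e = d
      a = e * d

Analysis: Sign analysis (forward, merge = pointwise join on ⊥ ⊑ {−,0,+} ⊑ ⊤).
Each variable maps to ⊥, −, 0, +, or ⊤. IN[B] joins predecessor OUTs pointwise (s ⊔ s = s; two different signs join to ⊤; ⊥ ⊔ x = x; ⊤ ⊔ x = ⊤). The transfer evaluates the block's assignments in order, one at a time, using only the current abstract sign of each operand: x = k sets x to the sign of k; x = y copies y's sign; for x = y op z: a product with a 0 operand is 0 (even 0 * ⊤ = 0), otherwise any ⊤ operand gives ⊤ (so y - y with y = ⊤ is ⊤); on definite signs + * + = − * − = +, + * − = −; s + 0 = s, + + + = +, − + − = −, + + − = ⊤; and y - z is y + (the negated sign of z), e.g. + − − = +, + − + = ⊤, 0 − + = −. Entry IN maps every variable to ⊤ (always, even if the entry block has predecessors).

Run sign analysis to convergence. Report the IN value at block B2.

Answer: {a: +, b: ⊤, c: ⊤, d: ⊤, e: ⊤, f: 0}

Trace:
Fixpoint table:
  B0:   IN=(all ⊤)   OUT={a:+, f:0; rest ⊤}
  B1:   IN={a:+, f:0; rest ⊤}   OUT={a:+, f:0; rest ⊤}
  B2:   IN={a:+, f:0; rest ⊤}   OUT={a:+, e:-, f:0; rest ⊤}
  B3:   IN={a:+, f:0; rest ⊤}   OUT={f:0; rest ⊤}

Merge at B2: IN[B2] = OUT[B1] = {a: +, b: ⊤, c: ⊤, d: ⊤, e: ⊤, f: 0}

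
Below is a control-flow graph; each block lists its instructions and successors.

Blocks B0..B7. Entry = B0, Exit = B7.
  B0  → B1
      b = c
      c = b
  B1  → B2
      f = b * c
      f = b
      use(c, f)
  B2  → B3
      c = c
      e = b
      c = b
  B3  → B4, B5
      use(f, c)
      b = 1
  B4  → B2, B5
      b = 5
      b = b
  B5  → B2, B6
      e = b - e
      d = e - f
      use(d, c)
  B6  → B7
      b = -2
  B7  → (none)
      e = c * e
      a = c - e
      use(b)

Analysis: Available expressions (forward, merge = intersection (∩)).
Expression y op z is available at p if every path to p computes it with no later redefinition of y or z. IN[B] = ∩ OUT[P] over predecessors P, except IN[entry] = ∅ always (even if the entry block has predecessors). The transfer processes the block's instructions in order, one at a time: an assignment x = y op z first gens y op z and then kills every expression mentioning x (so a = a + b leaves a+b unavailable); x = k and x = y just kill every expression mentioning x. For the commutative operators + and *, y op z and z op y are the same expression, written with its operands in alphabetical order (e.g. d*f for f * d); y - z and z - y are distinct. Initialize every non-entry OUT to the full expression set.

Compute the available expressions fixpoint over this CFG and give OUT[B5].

Answer: {e-f}

Derivation:
Fixpoint table:
  B0: | IN={} | OUT={}
  B1: | IN={} | OUT={b*c}
  B2: | IN={} | OUT={}
  B3: | IN={} | OUT={}
  B4: | IN={} | OUT={}
  B5: | IN={} | OUT={e-f}
  B6: | IN={e-f} | OUT={e-f}
  B7: | IN={e-f} | OUT={c-e}

Merge at B5: IN[B5] = OUT[B3] ∩ OUT[B4] = {}
Applying B5's transfer function to that IN value gives OUT[B5] (row B5 above).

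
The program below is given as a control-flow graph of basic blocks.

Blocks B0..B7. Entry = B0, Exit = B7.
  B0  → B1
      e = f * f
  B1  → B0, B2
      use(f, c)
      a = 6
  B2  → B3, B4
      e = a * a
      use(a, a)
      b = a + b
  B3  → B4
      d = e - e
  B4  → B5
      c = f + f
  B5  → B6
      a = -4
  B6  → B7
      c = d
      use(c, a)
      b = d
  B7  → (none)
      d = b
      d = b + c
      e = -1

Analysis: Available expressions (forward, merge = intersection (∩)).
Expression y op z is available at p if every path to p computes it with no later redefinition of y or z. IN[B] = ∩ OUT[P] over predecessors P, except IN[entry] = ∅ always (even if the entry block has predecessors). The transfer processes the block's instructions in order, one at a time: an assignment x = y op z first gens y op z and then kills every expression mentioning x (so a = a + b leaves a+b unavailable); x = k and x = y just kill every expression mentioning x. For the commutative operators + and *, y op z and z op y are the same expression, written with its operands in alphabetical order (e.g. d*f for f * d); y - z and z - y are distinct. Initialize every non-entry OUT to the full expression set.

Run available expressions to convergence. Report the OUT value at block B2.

Fixpoint table:
  B0: | IN={} | OUT={f*f}
  B1: | IN={f*f} | OUT={f*f}
  B2: | IN={f*f} | OUT={a*a, f*f}
  B3: | IN={a*a, f*f} | OUT={a*a, e-e, f*f}
  B4: | IN={a*a, f*f} | OUT={a*a, f*f, f+f}
  B5: | IN={a*a, f*f, f+f} | OUT={f*f, f+f}
  B6: | IN={f*f, f+f} | OUT={f*f, f+f}
  B7: | IN={f*f, f+f} | OUT={b+c, f*f, f+f}

Merge at B2: IN[B2] = OUT[B1] = {f*f}
Applying B2's transfer function to that IN value gives OUT[B2] (row B2 above).

Answer: {a*a, f*f}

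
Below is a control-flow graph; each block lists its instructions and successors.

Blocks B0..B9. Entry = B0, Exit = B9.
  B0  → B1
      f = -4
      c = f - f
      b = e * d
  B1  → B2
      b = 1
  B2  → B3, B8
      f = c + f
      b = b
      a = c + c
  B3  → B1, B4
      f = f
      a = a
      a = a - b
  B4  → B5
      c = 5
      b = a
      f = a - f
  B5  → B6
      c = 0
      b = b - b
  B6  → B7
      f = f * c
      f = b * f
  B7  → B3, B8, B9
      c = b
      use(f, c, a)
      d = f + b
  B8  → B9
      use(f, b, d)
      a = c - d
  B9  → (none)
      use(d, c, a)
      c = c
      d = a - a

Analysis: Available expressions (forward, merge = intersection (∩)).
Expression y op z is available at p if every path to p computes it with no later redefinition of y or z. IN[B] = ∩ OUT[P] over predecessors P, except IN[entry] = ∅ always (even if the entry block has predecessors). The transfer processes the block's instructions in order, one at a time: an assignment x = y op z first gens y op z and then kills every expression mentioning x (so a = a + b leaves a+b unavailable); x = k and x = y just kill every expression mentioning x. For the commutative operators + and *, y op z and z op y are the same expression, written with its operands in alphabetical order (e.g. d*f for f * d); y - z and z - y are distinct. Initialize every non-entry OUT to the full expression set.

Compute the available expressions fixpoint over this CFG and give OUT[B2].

Per-block solution:
  B0:  IN={}  OUT={d*e, f-f}
  B1:  IN={}  OUT={}
  B2:  IN={}  OUT={c+c}
  B3:  IN={}  OUT={}
  B4:  IN={}  OUT={}
  B5:  IN={}  OUT={}
  B6:  IN={}  OUT={}
  B7:  IN={}  OUT={b+f}
  B8:  IN={}  OUT={c-d}
  B9:  IN={}  OUT={a-a}

Merge at B2: IN[B2] = OUT[B1] = {}
Applying B2's transfer function to that IN value gives OUT[B2] (row B2 above).

Answer: {c+c}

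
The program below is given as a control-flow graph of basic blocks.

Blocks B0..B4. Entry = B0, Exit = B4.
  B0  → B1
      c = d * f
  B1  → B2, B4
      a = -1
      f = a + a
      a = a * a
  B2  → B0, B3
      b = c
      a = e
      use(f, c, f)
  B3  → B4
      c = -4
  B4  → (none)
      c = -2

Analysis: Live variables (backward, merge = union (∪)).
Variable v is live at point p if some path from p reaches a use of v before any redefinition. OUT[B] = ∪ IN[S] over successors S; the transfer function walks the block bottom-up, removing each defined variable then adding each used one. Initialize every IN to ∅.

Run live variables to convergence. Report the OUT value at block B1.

Answer: {c, d, e, f}

Working:
Converged values:
  B0:  IN={d, e, f}  OUT={c, d, e}
  B1:  IN={c, d, e}  OUT={c, d, e, f}
  B2:  IN={c, d, e, f}  OUT={d, e, f}
  B3:  IN={}  OUT={}
  B4:  IN={}  OUT={}

Merge at B1: OUT[B1] = IN[B2] ⊔ IN[B4] = {c, d, e, f}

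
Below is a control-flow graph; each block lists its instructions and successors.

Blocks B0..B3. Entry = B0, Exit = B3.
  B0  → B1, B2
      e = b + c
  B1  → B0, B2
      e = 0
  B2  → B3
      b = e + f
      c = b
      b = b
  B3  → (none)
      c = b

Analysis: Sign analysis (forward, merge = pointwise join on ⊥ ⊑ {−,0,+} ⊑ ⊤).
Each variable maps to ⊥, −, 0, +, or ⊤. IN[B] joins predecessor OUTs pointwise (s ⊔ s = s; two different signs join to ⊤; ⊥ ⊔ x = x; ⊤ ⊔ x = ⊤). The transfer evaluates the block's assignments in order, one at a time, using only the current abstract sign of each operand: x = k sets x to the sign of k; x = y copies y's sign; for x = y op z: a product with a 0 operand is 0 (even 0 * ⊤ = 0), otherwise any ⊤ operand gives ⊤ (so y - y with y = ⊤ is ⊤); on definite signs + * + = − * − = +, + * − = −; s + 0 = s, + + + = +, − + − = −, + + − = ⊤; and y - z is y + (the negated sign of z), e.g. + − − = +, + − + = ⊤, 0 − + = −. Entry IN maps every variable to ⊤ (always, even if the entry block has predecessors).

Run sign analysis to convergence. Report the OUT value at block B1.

Answer: {a: ⊤, b: ⊤, c: ⊤, d: ⊤, e: 0, f: ⊤}

Working:
Converged values:
  B0: | IN=(all ⊤) | OUT=(all ⊤)
  B1: | IN=(all ⊤) | OUT={e:0; rest ⊤}
  B2: | IN=(all ⊤) | OUT=(all ⊤)
  B3: | IN=(all ⊤) | OUT=(all ⊤)

Merge at B1: IN[B1] = OUT[B0] = {a: ⊤, b: ⊤, c: ⊤, d: ⊤, e: ⊤, f: ⊤}
Applying B1's transfer function to that IN value gives OUT[B1] (row B1 above).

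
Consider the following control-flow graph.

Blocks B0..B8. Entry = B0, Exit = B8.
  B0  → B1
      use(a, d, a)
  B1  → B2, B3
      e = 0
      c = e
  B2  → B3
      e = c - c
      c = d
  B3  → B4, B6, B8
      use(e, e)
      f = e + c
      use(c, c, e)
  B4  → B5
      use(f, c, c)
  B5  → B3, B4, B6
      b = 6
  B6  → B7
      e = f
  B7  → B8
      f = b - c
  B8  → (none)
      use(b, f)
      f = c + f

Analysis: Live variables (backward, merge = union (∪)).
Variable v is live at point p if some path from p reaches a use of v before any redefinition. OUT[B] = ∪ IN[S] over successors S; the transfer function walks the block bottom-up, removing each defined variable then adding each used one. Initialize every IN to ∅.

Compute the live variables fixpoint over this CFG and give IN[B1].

Answer: {b, d}

Derivation:
Converged values:
  B0: | IN={a, b, d} | OUT={b, d}
  B1: | IN={b, d} | OUT={b, c, d, e}
  B2: | IN={b, c, d} | OUT={b, c, e}
  B3: | IN={b, c, e} | OUT={b, c, e, f}
  B4: | IN={c, e, f} | OUT={c, e, f}
  B5: | IN={c, e, f} | OUT={b, c, e, f}
  B6: | IN={b, c, f} | OUT={b, c}
  B7: | IN={b, c} | OUT={b, c, f}
  B8: | IN={b, c, f} | OUT={}

Merge at B1: OUT[B1] = IN[B2] ⊔ IN[B3] = {b, c, d, e}
Applying B1's transfer function to that OUT value gives IN[B1] (row B1 above).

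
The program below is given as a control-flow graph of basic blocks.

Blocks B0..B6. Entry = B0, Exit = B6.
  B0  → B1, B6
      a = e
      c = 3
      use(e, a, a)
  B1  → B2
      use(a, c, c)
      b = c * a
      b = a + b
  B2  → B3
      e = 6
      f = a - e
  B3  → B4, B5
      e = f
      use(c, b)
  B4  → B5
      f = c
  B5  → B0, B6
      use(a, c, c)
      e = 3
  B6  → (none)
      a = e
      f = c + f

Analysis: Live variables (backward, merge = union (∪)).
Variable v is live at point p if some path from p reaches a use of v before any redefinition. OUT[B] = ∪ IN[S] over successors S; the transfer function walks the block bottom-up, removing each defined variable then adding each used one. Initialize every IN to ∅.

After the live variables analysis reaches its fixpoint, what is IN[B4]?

Answer: {a, c}

Derivation:
Converged values:
  B0:  IN={e, f}  OUT={a, c, e, f}
  B1:  IN={a, c}  OUT={a, b, c}
  B2:  IN={a, b, c}  OUT={a, b, c, f}
  B3:  IN={a, b, c, f}  OUT={a, c, f}
  B4:  IN={a, c}  OUT={a, c, f}
  B5:  IN={a, c, f}  OUT={c, e, f}
  B6:  IN={c, e, f}  OUT={}

Merge at B4: OUT[B4] = IN[B5] = {a, c, f}
Applying B4's transfer function to that OUT value gives IN[B4] (row B4 above).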